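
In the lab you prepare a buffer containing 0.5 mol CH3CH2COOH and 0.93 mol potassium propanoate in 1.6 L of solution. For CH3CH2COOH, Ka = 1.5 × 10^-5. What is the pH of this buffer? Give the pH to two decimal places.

pH = 5.09

pKa = −log(1.5 × 10^-5) = 4.824
Using pH = pKa + log([base]/[acid]) with [base]/[acid] = 0.93/0.5:
pH = 4.824 + (+0.270) = 5.09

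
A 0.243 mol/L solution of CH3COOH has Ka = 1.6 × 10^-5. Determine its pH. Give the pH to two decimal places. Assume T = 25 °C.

pH = 2.71

CH3COOH ⇌ CH3COO- + H+
From the ICE table, Ka = [H+]²/(0.243 − [H+]) = 1.6 × 10^-5.
Since Ka ≪ C₀, [H+] ≈ √(Ka·C₀) = 1.97 × 10^-3 M.
([H+]/C₀ = 0.81% < 5%, so the approximation holds.)
pH = −log(1.97 × 10^-3) = 2.71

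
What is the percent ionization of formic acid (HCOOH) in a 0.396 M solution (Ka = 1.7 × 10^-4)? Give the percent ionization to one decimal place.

HCOOH ⇌ HCOO- + H+; let x = [H+] at equilibrium.
x ≈ √(Ka·C₀) = √(1.7 × 10^-4 × 0.396) = 8.20 × 10^-3 M
Fraction ionized = 8.20 × 10^-3 / 0.396 = 0.0207 → 2.1%

2.1%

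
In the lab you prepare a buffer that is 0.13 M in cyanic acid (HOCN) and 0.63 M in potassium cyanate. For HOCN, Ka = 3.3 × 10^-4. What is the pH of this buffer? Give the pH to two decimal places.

pH = 4.17

pKa = −log(3.3 × 10^-4) = 3.481
pH = pKa + log([A⁻]/[HA]) = 3.481 + log(0.63/0.13)
pH = 3.481 + (+0.685) = 4.17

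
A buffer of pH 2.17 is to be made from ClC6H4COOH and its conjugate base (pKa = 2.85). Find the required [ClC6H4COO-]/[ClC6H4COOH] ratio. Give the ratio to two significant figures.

ratio = 0.21

pH = pKa + log(r) ⇒ log(r) = 2.17 − 2.85 = -0.68
r = [ClC6H4COO-]/[ClC6H4COOH] = 10^(-0.68) = 0.209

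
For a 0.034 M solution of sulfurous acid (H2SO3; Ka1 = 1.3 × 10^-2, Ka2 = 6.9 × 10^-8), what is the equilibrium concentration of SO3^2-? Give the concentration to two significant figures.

First ionization gives [H+] ≈ [HSO3-] = 1.55 × 10^-2 M.
Second step: Ka2 = [H+][SO3^2-]/[HSO3-] ≈ [SO3^2-] (since [H+] ≈ [HSO3-]).
So [SO3^2-] ≈ Ka2.

6.9 × 10^-8 M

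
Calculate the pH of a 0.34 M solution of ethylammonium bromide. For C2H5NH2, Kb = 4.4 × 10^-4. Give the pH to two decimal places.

pH = 5.56

C2H5NH3+ is the conjugate acid of the weak base C2H5NH2.
Ka = Kw/Kb = 1.0×10^-14 / 4.4 × 10^-4 = 2.27 × 10^-11
Let x = [H+] at equilibrium. Ka = x²/(0.34 − x).
Assume x ≪ 0.34: x ≈ √(2.27 × 10^-11 × 0.34) = 2.78 × 10^-6 M
Check: 0.00082% ionized — well under 5%, approximation valid.
pH = −log[H+] = −log(2.78 × 10^-6) = 5.56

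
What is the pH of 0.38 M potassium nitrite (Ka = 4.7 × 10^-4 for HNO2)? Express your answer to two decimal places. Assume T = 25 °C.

NO2- is the conjugate base of the weak acid HNO2.
Kb = Kw/Ka = 1.0×10^-14 / 4.7 × 10^-4 = 2.13 × 10^-11
Kb = [OH-]²/(0.38 − [OH-]) = 2.13 × 10^-11
Neglecting [OH-] in the denominator: [OH-] = √(2.13 × 10^-11 × 0.38) = 2.84 × 10^-6 M
([OH-]/C₀ = 0.00075% < 5%, so the approximation holds.)
pOH = −log(2.84 × 10^-6) = 5.55; pH = 14.00 − 5.55 = 8.45

pH = 8.45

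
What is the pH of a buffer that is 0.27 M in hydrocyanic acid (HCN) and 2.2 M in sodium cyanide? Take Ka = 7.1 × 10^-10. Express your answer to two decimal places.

pH = 10.06

pKa = −log(7.1 × 10^-10) = 9.149
pH = pKa + log([A⁻]/[HA]) = 9.149 + log(2.2/0.27)
pH = 9.149 + (+0.911) = 10.06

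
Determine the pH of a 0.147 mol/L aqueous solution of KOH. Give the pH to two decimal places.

pH = 13.17

KOH is a strong base; [OH-] = 0.147 M.
pOH = -log(0.147) = 0.83
pH = 14.00 - 0.83 = 13.17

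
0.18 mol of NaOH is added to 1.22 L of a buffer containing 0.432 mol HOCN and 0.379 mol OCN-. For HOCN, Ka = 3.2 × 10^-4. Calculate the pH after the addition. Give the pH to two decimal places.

pH = 3.84

OH- converts HOCN to OCN-: HOCN → 0.252 mol, OCN- → 0.559 mol.
pKa = −log(3.2 × 10^-4) = 3.495
pH = pKa + log([A⁻]/[HA]) = 3.495 + log(0.559/0.252) = 3.495 +0.346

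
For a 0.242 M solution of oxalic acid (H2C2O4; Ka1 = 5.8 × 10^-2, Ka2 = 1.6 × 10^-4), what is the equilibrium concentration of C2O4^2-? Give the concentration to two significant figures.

First ionization gives [H+] ≈ [HC2O4-] = 9.30 × 10^-2 M.
Second step: Ka2 = [H+][C2O4^2-]/[HC2O4-] ≈ [C2O4^2-] (since [H+] ≈ [HC2O4-]).
So [C2O4^2-] ≈ Ka2.

1.6 × 10^-4 M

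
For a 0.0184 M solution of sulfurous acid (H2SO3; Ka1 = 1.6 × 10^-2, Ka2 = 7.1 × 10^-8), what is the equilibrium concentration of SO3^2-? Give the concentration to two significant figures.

7.1 × 10^-8 M

First ionization gives [H+] ≈ [HSO3-] = 1.09 × 10^-2 M.
Second step: Ka2 = [H+][SO3^2-]/[HSO3-] ≈ [SO3^2-] (since [H+] ≈ [HSO3-]).
So [SO3^2-] ≈ Ka2.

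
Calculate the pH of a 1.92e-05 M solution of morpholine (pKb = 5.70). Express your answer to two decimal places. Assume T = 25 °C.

pH = 8.72

C4H8ONH + H2O ⇌ C4H8ONH2+ + OH-
Kb = 10^(−5.70) = 2.00 × 10^-6
From the ICE table, Kb = x²/(1.92e-05 − x) = 2.00 × 10^-6.
Here C₀/Kb ≈ 9.6, so the small-x approximation fails. Use the quadratic:
x = (−Kb + √(Kb² + 4·Kb·C₀))/2 = 5.28 × 10^-6 M
pOH = −log(5.28 × 10^-6) = 5.28; pH = 14.00 − 5.28 = 8.72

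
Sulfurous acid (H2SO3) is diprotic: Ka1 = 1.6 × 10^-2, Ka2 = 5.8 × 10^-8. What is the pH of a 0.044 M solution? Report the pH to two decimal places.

Ka1 ≫ Ka2, so treat the first dissociation as the only significant source of H+.
Ka1 = x²/(0.044 − x) = 1.6 × 10^-2
Solving the quadratic: x = (−Ka1 + √(Ka1² + 4·Ka1·C₀))/2 = 1.97 × 10^-2 M
pH = −log(1.97 × 10^-2) = 1.71

pH = 1.71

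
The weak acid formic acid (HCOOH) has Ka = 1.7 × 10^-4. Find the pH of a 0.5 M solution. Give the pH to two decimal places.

HCOOH ⇌ HCOO- + H+
From the ICE table, Ka = [H+]²/(0.5 − [H+]) = 1.7 × 10^-4.
Assume [H+] ≪ 0.5: [H+] ≈ √(1.7 × 10^-4 × 0.5) = 9.22 × 10^-3 M
Check: 1.8% ionized — well under 5%, approximation valid.
pH = −log[H+] = −log(9.22 × 10^-3) = 2.04

pH = 2.04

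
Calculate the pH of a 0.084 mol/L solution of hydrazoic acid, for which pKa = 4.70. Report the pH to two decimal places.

HN3 ⇌ N3- + H+
Ka = 10^(−4.70) = 2.00 × 10^-5
From the ICE table, Ka = x²/(0.084 − x) = 2.00 × 10^-5.
Assume x ≪ 0.084: x ≈ √(2.00 × 10^-5 × 0.084) = 1.30 × 10^-3 M
Check: 1.5% ionized — well under 5%, approximation valid.
pH = −log(1.30 × 10^-3) = 2.89

pH = 2.89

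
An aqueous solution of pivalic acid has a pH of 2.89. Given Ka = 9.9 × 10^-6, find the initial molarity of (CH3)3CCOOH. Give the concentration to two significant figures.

[H+] = 10^(-2.89) = 1.29 × 10^-3 M = x
Ka = x²/(C₀ − x) ⇒ C₀ = x + x²/Ka
C₀ = 1.29 × 10^-3 + (1.29 × 10^-3)²/(9.9 × 10^-6) = 1.69 × 10^-1 M

C₀ = 1.7 × 10^-1 M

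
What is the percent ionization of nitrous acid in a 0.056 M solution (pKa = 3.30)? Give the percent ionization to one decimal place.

HNO2 ⇌ NO2- + H+; let x = [H+] at equilibrium.
Ka = 10^(−3.30) = 5.01 × 10^-4
Ka = x²/(C₀ − x); solving the quadratic gives x = 5.05 × 10^-3 M.
% ionization = x/C₀ × 100% = 5.05 × 10^-3/0.056 × 100% = 9.0%

9.0%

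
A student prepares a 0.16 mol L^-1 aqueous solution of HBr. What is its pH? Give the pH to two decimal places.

pH = 0.80

HBr is a strong acid and dissociates completely, so [H+] = 0.16 M.
pH = -log(0.16) = 0.80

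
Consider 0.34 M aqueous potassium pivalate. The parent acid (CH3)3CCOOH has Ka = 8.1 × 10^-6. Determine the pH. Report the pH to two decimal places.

pH = 9.31

(CH3)3CCOO- is the conjugate base of the weak acid (CH3)3CCOOH.
Kb = Kw/Ka = 1.0×10^-14 / 8.1 × 10^-6 = 1.23 × 10^-9
Let x = [OH-] at equilibrium. Kb = x²/(0.34 − x).
Neglecting x in the denominator: x = √(1.23 × 10^-9 × 0.34) = 2.04 × 10^-5 M
(x/C₀ = 0.006% < 5%, so the approximation holds.)
pOH = −log(2.04 × 10^-5) = 4.69; pH = 14.00 − 4.69 = 9.31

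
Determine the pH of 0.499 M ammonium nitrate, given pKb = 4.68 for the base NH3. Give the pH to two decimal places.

NH4+ is the conjugate acid of the weak base NH3.
Kb = 10^(−4.68) = 2.09 × 10^-5
Ka = Kw/Kb = 1.0×10^-14 / 2.09 × 10^-5 = 4.78 × 10^-10
Let x = [H+] at equilibrium. Ka = x²/(0.499 − x).
Neglecting x in the denominator: x = √(4.78 × 10^-10 × 0.499) = 1.54 × 10^-5 M
pH = −log(1.54 × 10^-5) = 4.81

pH = 4.81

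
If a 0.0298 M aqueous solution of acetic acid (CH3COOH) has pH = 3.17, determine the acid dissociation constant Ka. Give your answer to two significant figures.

[H+] = 10^(-3.17) = 6.76 × 10^-4 M
At equilibrium [HA] = 0.0298 − 6.76 × 10^-4 = 2.91 × 10^-2 M
Ka = [H+][A-]/[HA] = (6.76 × 10^-4)² / 2.91 × 10^-2 = 1.6 × 10^-5

Ka = 1.6 × 10^-5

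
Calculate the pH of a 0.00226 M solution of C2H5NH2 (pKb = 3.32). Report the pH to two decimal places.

pH = 10.92

C2H5NH2 + H2O ⇌ C2H5NH3+ + OH-
Kb = 10^(−3.32) = 4.79 × 10^-4
Kb = [OH-]²/(0.00226 − [OH-]) = 4.79 × 10^-4
Here C₀/Kb ≈ 4.72, so the small-[OH-] approximation fails. Use the quadratic:
[OH-] = (−Kb + √(Kb² + 4·Kb·C₀))/2 = 8.28 × 10^-4 M
pOH = 3.08, so pH = 14.00 − pOH = 10.92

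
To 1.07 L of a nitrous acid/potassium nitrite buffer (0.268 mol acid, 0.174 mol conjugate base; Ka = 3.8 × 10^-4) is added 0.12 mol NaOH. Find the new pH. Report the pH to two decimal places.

pH = 3.72

After neutralization: n(HNO2) = 0.148 mol, n(NO2-) = 0.294 mol.
pKa = −log(3.8 × 10^-4) = 3.420
Henderson–Hasselbalch with mole ratio 0.294/0.148: pH = 3.420 + (+0.298)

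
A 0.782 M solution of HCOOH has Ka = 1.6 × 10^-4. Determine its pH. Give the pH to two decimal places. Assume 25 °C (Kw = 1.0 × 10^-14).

pH = 1.95

HCOOH ⇌ HCOO- + H+
Ka = x²/(0.782 − x) = 1.6 × 10^-4
Assume x ≪ 0.782: x ≈ √(1.6 × 10^-4 × 0.782) = 1.12 × 10^-2 M
pH = −log[H+] = −log(1.12 × 10^-2) = 1.95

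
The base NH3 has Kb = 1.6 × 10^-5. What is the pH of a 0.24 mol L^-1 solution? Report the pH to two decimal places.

NH3 + H2O ⇌ NH4+ + OH-
From the ICE table, Kb = x²/(0.24 − x) = 1.6 × 10^-5.
Neglecting x in the denominator: x = √(1.6 × 10^-5 × 0.24) = 1.96 × 10^-3 M
(x/C₀ = 0.82% < 5%, so the approximation holds.)
pOH = −log(1.96 × 10^-3) = 2.71; pH = 14.00 − 2.71 = 11.29

pH = 11.29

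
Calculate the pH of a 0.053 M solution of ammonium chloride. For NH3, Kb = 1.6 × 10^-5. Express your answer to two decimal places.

NH4+ is the conjugate acid of the weak base NH3.
Ka = Kw/Kb = 1.0×10^-14 / 1.6 × 10^-5 = 6.25 × 10^-10
From the ICE table, Ka = [H+]²/(0.053 − [H+]) = 6.25 × 10^-10.
Since Ka ≪ C₀, [H+] ≈ √(Ka·C₀) = 5.76 × 10^-6 M.
([H+]/C₀ = 0.011% < 5%, so the approximation holds.)
pH = −log[H+] = −log(5.76 × 10^-6) = 5.24

pH = 5.24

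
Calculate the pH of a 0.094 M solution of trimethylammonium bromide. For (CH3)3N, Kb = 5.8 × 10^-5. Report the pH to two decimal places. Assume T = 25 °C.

(CH3)3NH+ is the conjugate acid of the weak base (CH3)3N.
Ka = Kw/Kb = 1.0×10^-14 / 5.8 × 10^-5 = 1.72 × 10^-10
From the ICE table, Ka = [H+]²/(0.094 − [H+]) = 1.72 × 10^-10.
Neglecting [H+] in the denominator: [H+] = √(1.72 × 10^-10 × 0.094) = 4.02 × 10^-6 M
pH = −log[H+] = −log(4.02 × 10^-6) = 5.40

pH = 5.40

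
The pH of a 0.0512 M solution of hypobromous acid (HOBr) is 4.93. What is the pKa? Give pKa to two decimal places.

pKa = 8.57

[H+] = 10^(-4.93) = 1.17 × 10^-5 M
At equilibrium [HA] = 0.0512 − 1.17 × 10^-5 = 5.12 × 10^-2 M
Ka = [H+][A-]/[HA] = (1.17 × 10^-5)² / 5.12 × 10^-2 = 2.67 × 10^-9
pKa = -log(2.67 × 10^-9) = 8.57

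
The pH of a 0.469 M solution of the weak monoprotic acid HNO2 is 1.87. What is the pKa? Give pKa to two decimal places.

pKa = 3.40

[H+] = 10^(-1.87) = 1.35 × 10^-2 M
At equilibrium [HA] = 0.469 − 1.35 × 10^-2 = 4.55 × 10^-1 M
Ka = [H+][A-]/[HA] = (1.35 × 10^-2)² / 4.55 × 10^-1 = 4.01 × 10^-4
pKa = -log(4.01 × 10^-4) = 3.40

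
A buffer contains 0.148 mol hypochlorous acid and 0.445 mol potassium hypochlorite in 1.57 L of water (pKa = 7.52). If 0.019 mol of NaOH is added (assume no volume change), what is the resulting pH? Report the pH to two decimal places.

pH = 8.08

After neutralization: n(HOCl) = 0.129 mol, n(OCl-) = 0.464 mol.
Henderson–Hasselbalch with mole ratio 0.464/0.129: pH = 7.52 + (+0.556)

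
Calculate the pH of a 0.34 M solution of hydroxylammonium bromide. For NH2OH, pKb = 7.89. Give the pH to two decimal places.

NH3OH+ is the conjugate acid of the weak base NH2OH.
Kb = 10^(−7.89) = 1.29 × 10^-8
Ka = Kw/Kb = 1.0×10^-14 / 1.29 × 10^-8 = 7.75 × 10^-7
Ka = [H+]²/(0.34 − [H+]) = 7.75 × 10^-7
Since Ka ≪ C₀, [H+] ≈ √(Ka·C₀) = 5.13 × 10^-4 M.
([H+]/C₀ = 0.15% < 5%, so the approximation holds.)
pH = −log(5.13 × 10^-4) = 3.29

pH = 3.29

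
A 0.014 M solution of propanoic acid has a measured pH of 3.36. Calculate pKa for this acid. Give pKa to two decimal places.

pKa = 4.85

[H+] = 10^(-3.36) = 4.37 × 10^-4 M
At equilibrium [HA] = 0.014 − 4.37 × 10^-4 = 1.36 × 10^-2 M
Ka = [H+][A-]/[HA] = (4.37 × 10^-4)² / 1.36 × 10^-2 = 1.40 × 10^-5
pKa = -log(1.40 × 10^-5) = 4.85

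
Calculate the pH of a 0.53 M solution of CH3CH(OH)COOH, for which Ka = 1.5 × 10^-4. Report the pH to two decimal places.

pH = 2.05

CH3CH(OH)COOH ⇌ CH3CH(OH)COO- + H+
From the ICE table, Ka = [H+]²/(0.53 − [H+]) = 1.5 × 10^-4.
Neglecting [H+] in the denominator: [H+] = √(1.5 × 10^-4 × 0.53) = 8.92 × 10^-3 M
Check: 1.7% ionized — well under 5%, approximation valid.
pH = −log[H+] = −log(8.92 × 10^-3) = 2.05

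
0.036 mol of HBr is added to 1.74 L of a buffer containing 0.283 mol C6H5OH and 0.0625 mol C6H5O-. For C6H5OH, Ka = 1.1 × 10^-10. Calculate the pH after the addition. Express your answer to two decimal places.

pH = 8.88

After neutralization: n(C6H5OH) = 0.319 mol, n(C6H5O-) = 0.0265 mol.
pKa = −log(1.1 × 10^-10) = 9.959
Henderson–Hasselbalch with mole ratio 0.0265/0.319: pH = 9.959 + (-1.081)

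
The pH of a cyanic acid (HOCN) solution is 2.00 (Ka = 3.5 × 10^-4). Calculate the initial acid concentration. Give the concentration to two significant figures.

C₀ = 3.0 × 10^-1 M

[H+] = 10^(-2.00) = 1.00 × 10^-2 M = x
Ka = x²/(C₀ − x) ⇒ C₀ = x + x²/Ka
C₀ = 1.00 × 10^-2 + (1.00 × 10^-2)²/(3.5 × 10^-4) = 2.96 × 10^-1 M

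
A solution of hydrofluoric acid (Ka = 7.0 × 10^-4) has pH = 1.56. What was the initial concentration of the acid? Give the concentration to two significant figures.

[H+] = 10^(-1.56) = 2.75 × 10^-2 M = x
Ka = x²/(C₀ − x) ⇒ C₀ = x + x²/Ka
C₀ = 2.75 × 10^-2 + (2.75 × 10^-2)²/(7.0 × 10^-4) = 1.11 M

C₀ = 1.1 M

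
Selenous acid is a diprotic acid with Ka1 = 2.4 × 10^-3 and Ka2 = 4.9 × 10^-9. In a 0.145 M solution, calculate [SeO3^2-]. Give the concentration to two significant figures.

4.9 × 10^-9 M

First ionization gives [H+] ≈ [HSeO3-] = 1.75 × 10^-2 M.
Second step: Ka2 = [H+][SeO3^2-]/[HSeO3-] ≈ [SeO3^2-] (since [H+] ≈ [HSeO3-]).
So [SeO3^2-] ≈ Ka2.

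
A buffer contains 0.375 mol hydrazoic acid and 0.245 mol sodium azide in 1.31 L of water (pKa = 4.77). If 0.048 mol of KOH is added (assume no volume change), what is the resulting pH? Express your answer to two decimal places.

pH = 4.72

After neutralization: n(HN3) = 0.327 mol, n(N3-) = 0.293 mol.
pH = pKa + log(n_N3-/n_HN3) = 4.77 + log(0.293/0.327) = 4.77 + (-0.048)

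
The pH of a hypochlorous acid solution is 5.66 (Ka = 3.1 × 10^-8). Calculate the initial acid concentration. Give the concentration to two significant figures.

C₀ = 1.6 × 10^-4 M

[H+] = 10^(-5.66) = 2.19 × 10^-6 M = x
Ka = x²/(C₀ − x) ⇒ C₀ = x + x²/Ka
C₀ = 2.19 × 10^-6 + (2.19 × 10^-6)²/(3.1 × 10^-8) = 1.57 × 10^-4 M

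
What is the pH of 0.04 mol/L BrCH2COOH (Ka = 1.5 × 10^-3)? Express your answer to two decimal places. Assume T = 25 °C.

pH = 2.15

BrCH2COOH ⇌ BrCH2COO- + H+
Let x = [H+] at equilibrium. Ka = x²/(0.04 − x).
The 5% rule fails; solving x² + Ka·x − Ka·C₀ = 0 exactly:
x = (−Ka + √(Ka² + 4·Ka·C₀))/2 = 7.03 × 10^-3 M
pH = −log(7.03 × 10^-3) = 2.15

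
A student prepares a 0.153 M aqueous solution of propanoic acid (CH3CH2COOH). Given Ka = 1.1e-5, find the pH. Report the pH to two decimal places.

CH3CH2COOH ⇌ CH3CH2COO- + H+
From the ICE table, Ka = x²/(0.153 − x) = 1.1 × 10^-5.
Neglecting x in the denominator: x = √(1.1 × 10^-5 × 0.153) = 1.30 × 10^-3 M
(x/C₀ = 0.85% < 5%, so the approximation holds.)
pH = −log[H+] = −log(1.30 × 10^-3) = 2.89

pH = 2.89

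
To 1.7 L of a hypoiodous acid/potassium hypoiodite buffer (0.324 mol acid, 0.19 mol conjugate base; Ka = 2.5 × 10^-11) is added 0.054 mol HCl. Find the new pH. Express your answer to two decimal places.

pH = 10.16

After neutralization: n(HOI) = 0.378 mol, n(OI-) = 0.136 mol.
pKa = −log(2.5 × 10^-11) = 10.602
pH = pKa + log([A⁻]/[HA]) = 10.602 + log(0.136/0.378) = 10.602 -0.444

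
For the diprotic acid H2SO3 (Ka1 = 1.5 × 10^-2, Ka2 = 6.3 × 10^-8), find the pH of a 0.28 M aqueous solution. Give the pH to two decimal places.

pH = 1.24

Ka1 ≫ Ka2, so treat the first dissociation as the only significant source of H+.
Ka1 = x²/(0.28 − x) = 1.5 × 10^-2
Solving the quadratic: x = (−Ka1 + √(Ka1² + 4·Ka1·C₀))/2 = 5.77 × 10^-2 M
pH = −log(5.77 × 10^-2) = 1.24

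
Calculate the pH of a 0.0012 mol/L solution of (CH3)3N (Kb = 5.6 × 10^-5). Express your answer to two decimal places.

pH = 10.37

(CH3)3N + H2O ⇌ (CH3)3NH+ + OH-
Let x = [OH-] at equilibrium. Kb = x²/(0.0012 − x).
x is not negligible relative to C₀; solve x² + 5.6e-05·x − 6.72e-08 = 0.
x = (−Kb + √(Kb² + 4·Kb·C₀))/2 = 2.33 × 10^-4 M
pOH = −log(2.33 × 10^-4) = 3.63; pH = 14.00 − 3.63 = 10.37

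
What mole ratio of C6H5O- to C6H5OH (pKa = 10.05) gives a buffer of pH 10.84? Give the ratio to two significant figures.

ratio = 6.2

pH = pKa + log(r) ⇒ log(r) = 10.84 − 10.05 = +0.79
r = [C6H5O-]/[C6H5OH] = 10^(+0.79) = 6.17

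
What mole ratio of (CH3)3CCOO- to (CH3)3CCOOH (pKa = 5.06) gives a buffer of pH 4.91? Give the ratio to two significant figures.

ratio = 0.71

pH = pKa + log(r) ⇒ log(r) = 4.91 − 5.06 = -0.15
r = [(CH3)3CCOO-]/[(CH3)3CCOOH] = 10^(-0.15) = 0.708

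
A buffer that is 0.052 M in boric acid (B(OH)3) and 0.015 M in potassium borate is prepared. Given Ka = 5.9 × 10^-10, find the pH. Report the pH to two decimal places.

pH = 8.69

pKa = −log(5.9 × 10^-10) = 9.229
Using pH = pKa + log([base]/[acid]) with [base]/[acid] = 0.015/0.052:
pH = 9.229 + (-0.540) = 8.69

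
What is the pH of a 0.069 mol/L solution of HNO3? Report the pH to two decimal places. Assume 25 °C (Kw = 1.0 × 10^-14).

pH = 1.16

HNO3 is a strong acid and dissociates completely, so [H+] = 0.069 M.
pH = -log(0.069) = 1.16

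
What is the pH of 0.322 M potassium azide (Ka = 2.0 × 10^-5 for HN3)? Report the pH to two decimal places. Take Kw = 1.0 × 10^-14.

N3- is the conjugate base of the weak acid HN3.
Kb = Kw/Ka = 1.0×10^-14 / 2.0 × 10^-5 = 5.00 × 10^-10
From the ICE table, Kb = [OH-]²/(0.322 − [OH-]) = 5.00 × 10^-10.
Neglecting [OH-] in the denominator: [OH-] = √(5.00 × 10^-10 × 0.322) = 1.27 × 10^-5 M
([OH-]/C₀ = 0.0039% < 5%, so the approximation holds.)
pOH = −log(1.27 × 10^-5) = 4.90; pH = 14.00 − 4.90 = 9.10

pH = 9.10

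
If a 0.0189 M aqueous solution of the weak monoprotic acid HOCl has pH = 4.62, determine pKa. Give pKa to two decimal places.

pKa = 7.52

[H+] = 10^(-4.62) = 2.40 × 10^-5 M
At equilibrium [HA] = 0.0189 − 2.40 × 10^-5 = 1.89 × 10^-2 M
Ka = [H+][A-]/[HA] = (2.40 × 10^-5)² / 1.89 × 10^-2 = 3.05 × 10^-8
pKa = -log(3.05 × 10^-8) = 7.52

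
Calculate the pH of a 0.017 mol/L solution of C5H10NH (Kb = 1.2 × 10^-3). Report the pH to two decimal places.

C5H10NH + H2O ⇌ C5H10NH2+ + OH-
Kb = x²/(0.017 − x) = 1.2 × 10^-3
Here C₀/Kb ≈ 14.2, so the small-x approximation fails. Use the quadratic:
x = (−Kb + √(Kb² + 4·Kb·C₀))/2 = 3.96 × 10^-3 M
pOH = 2.40, so pH = 14.00 − pOH = 11.60

pH = 11.60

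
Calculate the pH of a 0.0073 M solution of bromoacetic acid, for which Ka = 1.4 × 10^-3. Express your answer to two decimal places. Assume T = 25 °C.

pH = 2.59

BrCH2COOH ⇌ BrCH2COO- + H+
Ka = x²/(0.0073 − x) = 1.4 × 10^-3
x is not negligible relative to C₀; solve x² + 0.0014·x − 1.02e-05 = 0.
x = [−0.0014 + √(0.0014² + 4.09e-05)]/2 = 2.57 × 10^-3 M
pH = −log[H+] = −log(2.57 × 10^-3) = 2.59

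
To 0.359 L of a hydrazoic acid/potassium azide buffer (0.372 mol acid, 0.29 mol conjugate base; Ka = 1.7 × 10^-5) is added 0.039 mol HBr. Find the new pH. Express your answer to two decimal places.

Added H+ converts N3- to HN3: HN3 → 0.411 mol, N3- → 0.251 mol.
pKa = −log(1.7 × 10^-5) = 4.770
pH = pKa + log(n_N3-/n_HN3) = 4.770 + log(0.251/0.411) = 4.770 + (-0.214)

pH = 4.56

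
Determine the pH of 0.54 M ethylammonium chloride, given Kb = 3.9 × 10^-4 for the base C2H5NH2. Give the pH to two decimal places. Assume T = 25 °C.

pH = 5.43

C2H5NH3+ is the conjugate acid of the weak base C2H5NH2.
Ka = Kw/Kb = 1.0×10^-14 / 3.9 × 10^-4 = 2.56 × 10^-11
From the ICE table, Ka = [H+]²/(0.54 − [H+]) = 2.56 × 10^-11.
Assume [H+] ≪ 0.54: [H+] ≈ √(2.56 × 10^-11 × 0.54) = 3.72 × 10^-6 M
Check: 0.00069% ionized — well under 5%, approximation valid.
pH = −log[H+] = −log(3.72 × 10^-6) = 5.43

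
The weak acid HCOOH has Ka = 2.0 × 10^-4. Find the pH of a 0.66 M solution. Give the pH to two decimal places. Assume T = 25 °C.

pH = 1.94

HCOOH ⇌ HCOO- + H+
From the ICE table, Ka = [H+]²/(0.66 − [H+]) = 2.0 × 10^-4.
Assume [H+] ≪ 0.66: [H+] ≈ √(2.0 × 10^-4 × 0.66) = 1.15 × 10^-2 M
([H+]/C₀ = 1.7% < 5%, so the approximation holds.)
pH = −log[H+] = −log(1.15 × 10^-2) = 1.94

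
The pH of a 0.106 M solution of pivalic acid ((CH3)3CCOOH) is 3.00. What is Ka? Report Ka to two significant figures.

[H+] = 10^(-3.00) = 1.00 × 10^-3 M
At equilibrium [HA] = 0.106 − 1.00 × 10^-3 = 1.05 × 10^-1 M
Ka = [H+][A-]/[HA] = (1.00 × 10^-3)² / 1.05 × 10^-1 = 9.5 × 10^-6

Ka = 9.5 × 10^-6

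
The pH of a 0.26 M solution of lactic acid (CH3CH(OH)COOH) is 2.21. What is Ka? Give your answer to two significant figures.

Ka = 1.5 × 10^-4

[H+] = 10^(-2.21) = 6.17 × 10^-3 M
At equilibrium [HA] = 0.26 − 6.17 × 10^-3 = 2.54 × 10^-1 M
Ka = [H+][A-]/[HA] = (6.17 × 10^-3)² / 2.54 × 10^-1 = 1.5 × 10^-4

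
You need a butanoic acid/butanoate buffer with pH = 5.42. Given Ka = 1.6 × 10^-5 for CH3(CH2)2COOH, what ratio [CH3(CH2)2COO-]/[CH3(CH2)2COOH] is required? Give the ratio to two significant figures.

ratio = 4.2

pKa = -log(1.6 × 10^-5) = 4.796
pH = pKa + log(r) ⇒ log(r) = 5.42 − 4.796 = +0.624
r = [CH3(CH2)2COO-]/[CH3(CH2)2COOH] = 10^(+0.624) = 4.21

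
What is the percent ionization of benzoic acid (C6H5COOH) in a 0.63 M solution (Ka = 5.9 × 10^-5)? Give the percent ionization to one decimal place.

C6H5COOH ⇌ C6H5COO- + H+; let x = [H+] at equilibrium.
x ≈ √(Ka·C₀) = √(5.9 × 10^-5 × 0.63) = 6.10 × 10^-3 M
Fraction ionized = 6.10 × 10^-3 / 0.63 = 0.0097 → 1.0%

1.0%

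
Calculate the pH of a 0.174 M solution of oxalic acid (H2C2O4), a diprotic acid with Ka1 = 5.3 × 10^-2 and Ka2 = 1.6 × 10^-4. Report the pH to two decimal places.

pH = 1.14

Ka1 ≫ Ka2, so treat the first dissociation as the only significant source of H+.
Ka1 = x²/(0.174 − x) = 5.3 × 10^-2
Solving the quadratic: x = (−Ka1 + √(Ka1² + 4·Ka1·C₀))/2 = 7.31 × 10^-2 M
pH = −log(7.31 × 10^-2) = 1.14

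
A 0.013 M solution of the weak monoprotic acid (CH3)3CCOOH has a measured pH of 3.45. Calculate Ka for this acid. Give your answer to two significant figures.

Ka = 1.0 × 10^-5

[H+] = 10^(-3.45) = 3.55 × 10^-4 M
At equilibrium [HA] = 0.013 − 3.55 × 10^-4 = 1.26 × 10^-2 M
Ka = [H+][A-]/[HA] = (3.55 × 10^-4)² / 1.26 × 10^-2 = 1.0 × 10^-5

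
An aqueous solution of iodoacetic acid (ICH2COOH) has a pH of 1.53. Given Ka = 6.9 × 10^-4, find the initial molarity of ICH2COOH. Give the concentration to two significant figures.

[H+] = 10^(-1.53) = 2.95 × 10^-2 M = x
Ka = x²/(C₀ − x) ⇒ C₀ = x + x²/Ka
C₀ = 2.95 × 10^-2 + (2.95 × 10^-2)²/(6.9 × 10^-4) = 1.29 M

C₀ = 1.3 M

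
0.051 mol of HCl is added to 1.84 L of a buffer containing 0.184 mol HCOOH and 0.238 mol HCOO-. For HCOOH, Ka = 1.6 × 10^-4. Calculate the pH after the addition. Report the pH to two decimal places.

After neutralization: n(HCOOH) = 0.235 mol, n(HCOO-) = 0.187 mol.
pKa = −log(1.6 × 10^-4) = 3.796
Henderson–Hasselbalch with mole ratio 0.187/0.235: pH = 3.796 + (-0.099)

pH = 3.70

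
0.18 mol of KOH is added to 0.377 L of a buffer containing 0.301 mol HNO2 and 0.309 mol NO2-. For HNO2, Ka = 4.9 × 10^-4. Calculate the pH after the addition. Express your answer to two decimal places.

pH = 3.92

After neutralization: n(HNO2) = 0.121 mol, n(NO2-) = 0.489 mol.
pKa = −log(4.9 × 10^-4) = 3.310
Henderson–Hasselbalch with mole ratio 0.489/0.121: pH = 3.310 + (+0.607)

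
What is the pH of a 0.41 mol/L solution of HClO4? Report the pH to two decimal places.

pH = 0.39

HClO4 is a strong acid and dissociates completely, so [H+] = 0.41 M.
pH = -log(0.41) = 0.39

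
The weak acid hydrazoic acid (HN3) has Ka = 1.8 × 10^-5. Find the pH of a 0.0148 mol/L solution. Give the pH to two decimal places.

pH = 3.29

HN3 ⇌ N3- + H+
Ka = x²/(0.0148 − x) = 1.8 × 10^-5
Assume x ≪ 0.0148: x ≈ √(1.8 × 10^-5 × 0.0148) = 5.16 × 10^-4 M
pH = −log[H+] = −log(5.16 × 10^-4) = 3.29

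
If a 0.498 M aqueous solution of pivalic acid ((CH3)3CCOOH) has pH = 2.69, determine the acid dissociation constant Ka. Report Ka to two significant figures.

Ka = 8.4 × 10^-6

[H+] = 10^(-2.69) = 2.04 × 10^-3 M
At equilibrium [HA] = 0.498 − 2.04 × 10^-3 = 4.96 × 10^-1 M
Ka = [H+][A-]/[HA] = (2.04 × 10^-3)² / 4.96 × 10^-1 = 8.4 × 10^-6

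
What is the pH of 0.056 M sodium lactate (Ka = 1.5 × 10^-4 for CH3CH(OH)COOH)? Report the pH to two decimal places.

pH = 8.29

CH3CH(OH)COO- is the conjugate base of the weak acid CH3CH(OH)COOH.
Kb = Kw/Ka = 1.0×10^-14 / 1.5 × 10^-4 = 6.67 × 10^-11
Kb = x²/(0.056 − x) = 6.67 × 10^-11
Since Kb ≪ C₀, x ≈ √(Kb·C₀) = 1.93 × 10^-6 M.
(x/C₀ = 0.0035% < 5%, so the approximation holds.)
pOH = −log(1.93 × 10^-6) = 5.71; pH = 14.00 − 5.71 = 8.29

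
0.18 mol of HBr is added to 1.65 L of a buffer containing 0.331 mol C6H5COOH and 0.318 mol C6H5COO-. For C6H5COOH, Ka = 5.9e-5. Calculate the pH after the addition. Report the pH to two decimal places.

Added H+ converts C6H5COO- to C6H5COOH: C6H5COOH → 0.511 mol, C6H5COO- → 0.138 mol.
pKa = −log(5.9 × 10^-5) = 4.229
pH = pKa + log(n_C6H5COO-/n_C6H5COOH) = 4.229 + log(0.138/0.511) = 4.229 + (-0.569)

pH = 3.66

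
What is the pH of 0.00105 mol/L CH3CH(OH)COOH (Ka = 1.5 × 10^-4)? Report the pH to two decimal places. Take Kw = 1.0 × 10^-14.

CH3CH(OH)COOH ⇌ CH3CH(OH)COO- + H+
Ka = [H+]²/(0.00105 − [H+]) = 1.5 × 10^-4
The 5% rule fails; solving [H+]² + Ka·[H+] − Ka·C₀ = 0 exactly:
[H+] = (−Ka + √(Ka² + 4·Ka·C₀))/2 = 3.29 × 10^-4 M
pH = −log(3.29 × 10^-4) = 3.48

pH = 3.48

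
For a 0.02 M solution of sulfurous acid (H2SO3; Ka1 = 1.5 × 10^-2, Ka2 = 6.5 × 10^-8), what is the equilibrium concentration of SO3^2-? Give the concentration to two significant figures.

6.5 × 10^-8 M

First ionization gives [H+] ≈ [HSO3-] = 1.14 × 10^-2 M.
Second step: Ka2 = [H+][SO3^2-]/[HSO3-] ≈ [SO3^2-] (since [H+] ≈ [HSO3-]).
So [SO3^2-] ≈ Ka2.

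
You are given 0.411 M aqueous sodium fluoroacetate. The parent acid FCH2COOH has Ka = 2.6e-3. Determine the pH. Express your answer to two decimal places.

FCH2COO- is the conjugate base of the weak acid FCH2COOH.
Kb = Kw/Ka = 1.0×10^-14 / 2.6 × 10^-3 = 3.85 × 10^-12
Kb = x²/(0.411 − x) = 3.85 × 10^-12
Since Kb ≪ C₀, x ≈ √(Kb·C₀) = 1.26 × 10^-6 M.
(x/C₀ = 0.00031% < 5%, so the approximation holds.)
pOH = −log(1.26 × 10^-6) = 5.90; pH = 14.00 − 5.90 = 8.10

pH = 8.10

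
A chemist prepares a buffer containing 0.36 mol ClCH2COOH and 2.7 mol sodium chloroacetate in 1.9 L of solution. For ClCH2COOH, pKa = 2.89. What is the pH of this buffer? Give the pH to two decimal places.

Henderson–Hasselbalch: pH = pKa + log([ClCH2COO-]/[ClCH2COOH]) = 2.89 + log(2.7/0.36)
pH = 2.89 + (+0.875) = 3.77

pH = 3.77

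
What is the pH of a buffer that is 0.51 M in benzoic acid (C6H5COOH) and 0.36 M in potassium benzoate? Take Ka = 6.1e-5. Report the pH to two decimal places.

pH = 4.06

pKa = −log(6.1 × 10^-5) = 4.215
Using pH = pKa + log([base]/[acid]) with [base]/[acid] = 0.36/0.51:
pH = 4.215 + (-0.151) = 4.06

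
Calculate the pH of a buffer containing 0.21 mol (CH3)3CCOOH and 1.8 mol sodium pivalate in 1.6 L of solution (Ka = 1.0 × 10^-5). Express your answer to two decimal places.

pKa = −log(1.0 × 10^-5) = 5.000
Henderson–Hasselbalch: pH = pKa + log([(CH3)3CCOO-]/[(CH3)3CCOOH]) = 5.000 + log(1.8/0.21)
pH = 5.000 + (+0.933) = 5.93

pH = 5.93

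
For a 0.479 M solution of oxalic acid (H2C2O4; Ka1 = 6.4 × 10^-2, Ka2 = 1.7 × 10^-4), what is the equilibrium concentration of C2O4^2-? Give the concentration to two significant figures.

1.7 × 10^-4 M

First ionization gives [H+] ≈ [HC2O4-] = 1.46 × 10^-1 M.
Second step: Ka2 = [H+][C2O4^2-]/[HC2O4-] ≈ [C2O4^2-] (since [H+] ≈ [HC2O4-]).
So [C2O4^2-] ≈ Ka2.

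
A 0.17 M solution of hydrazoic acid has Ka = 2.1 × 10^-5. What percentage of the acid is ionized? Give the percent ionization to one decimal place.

HN3 ⇌ N3- + H+; let x = [H+] at equilibrium.
x ≈ √(Ka·C₀) = √(2.1 × 10^-5 × 0.17) = 1.89 × 10^-3 M
% ionization = x/C₀ × 100% = 1.89 × 10^-3/0.17 × 100% = 1.1%

1.1%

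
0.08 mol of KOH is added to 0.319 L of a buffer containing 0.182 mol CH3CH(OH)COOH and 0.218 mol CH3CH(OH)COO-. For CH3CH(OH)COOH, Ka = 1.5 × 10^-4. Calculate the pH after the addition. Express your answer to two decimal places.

OH- converts CH3CH(OH)COOH to CH3CH(OH)COO-: CH3CH(OH)COOH → 0.102 mol, CH3CH(OH)COO- → 0.298 mol.
pKa = −log(1.5 × 10^-4) = 3.824
pH = pKa + log(n_CH3CH(OH)COO-/n_CH3CH(OH)COOH) = 3.824 + log(0.298/0.102) = 3.824 + (+0.466)

pH = 4.29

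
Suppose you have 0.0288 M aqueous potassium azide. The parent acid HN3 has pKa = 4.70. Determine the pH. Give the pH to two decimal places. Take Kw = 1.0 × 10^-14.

pH = 8.58

N3- is the conjugate base of the weak acid HN3.
Ka = 10^(−4.70) = 2.00 × 10^-5
Kb = Kw/Ka = 1.0×10^-14 / 2.00 × 10^-5 = 5.00 × 10^-10
From the ICE table, Kb = [OH-]²/(0.0288 − [OH-]) = 5.00 × 10^-10.
Neglecting [OH-] in the denominator: [OH-] = √(5.00 × 10^-10 × 0.0288) = 3.79 × 10^-6 M
([OH-]/C₀ = 0.013% < 5%, so the approximation holds.)
pOH = −log(3.79 × 10^-6) = 5.42; pH = 14.00 − 5.42 = 8.58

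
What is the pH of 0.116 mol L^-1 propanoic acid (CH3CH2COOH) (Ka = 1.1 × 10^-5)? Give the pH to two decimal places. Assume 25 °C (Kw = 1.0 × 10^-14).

CH3CH2COOH ⇌ CH3CH2COO- + H+
Ka = [H+]²/(0.116 − [H+]) = 1.1 × 10^-5
Since Ka ≪ C₀, [H+] ≈ √(Ka·C₀) = 1.13 × 10^-3 M.
pH = −log[H+] = −log(1.13 × 10^-3) = 2.95

pH = 2.95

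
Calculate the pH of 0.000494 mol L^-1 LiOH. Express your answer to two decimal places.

LiOH is a strong base; [OH-] = 0.000494 M.
pOH = -log(0.000494) = 3.31
pH = 14.00 - 3.31 = 10.69

pH = 10.69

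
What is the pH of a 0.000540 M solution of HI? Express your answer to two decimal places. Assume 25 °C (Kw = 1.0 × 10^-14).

HI is a strong acid and dissociates completely, so [H+] = 0.000540 M.
pH = -log(0.00054) = 3.27

pH = 3.27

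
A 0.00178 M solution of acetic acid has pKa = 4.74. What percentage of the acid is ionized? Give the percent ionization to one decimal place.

CH3COOH ⇌ CH3COO- + H+; let x = [H+] at equilibrium.
Ka = 10^(−4.74) = 1.82 × 10^-5
Ka = x²/(C₀ − x); solving the quadratic gives x = 1.71 × 10^-4 M.
Fraction ionized = 1.71 × 10^-4 / 0.00178 = 0.0961 → 9.6%

9.6%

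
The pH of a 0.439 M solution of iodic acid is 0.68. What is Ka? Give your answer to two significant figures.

Ka = 1.9 × 10^-1

[H+] = 10^(-0.68) = 2.09 × 10^-1 M
At equilibrium [HA] = 0.439 − 2.09 × 10^-1 = 2.30 × 10^-1 M
Ka = [H+][A-]/[HA] = (2.09 × 10^-1)² / 2.30 × 10^-1 = 1.9 × 10^-1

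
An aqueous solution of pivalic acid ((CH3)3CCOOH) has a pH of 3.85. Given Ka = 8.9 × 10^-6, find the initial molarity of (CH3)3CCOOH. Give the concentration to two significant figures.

C₀ = 2.4 × 10^-3 M

[H+] = 10^(-3.85) = 1.41 × 10^-4 M = x
Ka = x²/(C₀ − x) ⇒ C₀ = x + x²/Ka
C₀ = 1.41 × 10^-4 + (1.41 × 10^-4)²/(8.9 × 10^-6) = 2.37 × 10^-3 M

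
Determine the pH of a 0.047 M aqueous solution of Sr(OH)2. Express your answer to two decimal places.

pH = 12.97

Sr(OH)2 is a strong base (each formula unit releases 2 OH-); [OH-] = 0.094 M.
pOH = -log(0.094) = 1.03
pH = 14.00 - 1.03 = 12.97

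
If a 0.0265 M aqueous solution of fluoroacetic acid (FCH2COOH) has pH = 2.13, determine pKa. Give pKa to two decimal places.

[H+] = 10^(-2.13) = 7.41 × 10^-3 M
At equilibrium [HA] = 0.0265 − 7.41 × 10^-3 = 1.91 × 10^-2 M
Ka = [H+][A-]/[HA] = (7.41 × 10^-3)² / 1.91 × 10^-2 = 2.87 × 10^-3
pKa = -log(2.87 × 10^-3) = 2.54

pKa = 2.54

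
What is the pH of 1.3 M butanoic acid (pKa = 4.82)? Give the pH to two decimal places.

pH = 2.35

CH3(CH2)2COOH ⇌ CH3(CH2)2COO- + H+
Ka = 10^(−4.82) = 1.51 × 10^-5
Ka = [H+]²/(1.3 − [H+]) = 1.51 × 10^-5
Assume [H+] ≪ 1.3: [H+] ≈ √(1.51 × 10^-5 × 1.3) = 4.43 × 10^-3 M
([H+]/C₀ = 0.34% < 5%, so the approximation holds.)
pH = −log[H+] = −log(4.43 × 10^-3) = 2.35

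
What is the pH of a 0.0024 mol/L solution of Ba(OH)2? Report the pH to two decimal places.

pH = 11.68

Ba(OH)2 is a strong base (each formula unit releases 2 OH-); [OH-] = 0.0048 M.
pOH = -log(0.0048) = 2.32
pH = 14.00 - 2.32 = 11.68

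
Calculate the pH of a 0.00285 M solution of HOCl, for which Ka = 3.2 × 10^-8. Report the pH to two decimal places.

HOCl ⇌ OCl- + H+
Ka = [H+]²/(0.00285 − [H+]) = 3.2 × 10^-8
Since Ka ≪ C₀, [H+] ≈ √(Ka·C₀) = 9.55 × 10^-6 M.
([H+]/C₀ = 0.34% < 5%, so the approximation holds.)
pH = −log(9.55 × 10^-6) = 5.02

pH = 5.02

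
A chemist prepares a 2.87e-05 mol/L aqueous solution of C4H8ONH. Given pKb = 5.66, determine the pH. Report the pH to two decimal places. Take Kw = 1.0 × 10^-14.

C4H8ONH + H2O ⇌ C4H8ONH2+ + OH-
Kb = 10^(−5.66) = 2.19 × 10^-6
Kb = x²/(2.87e-05 − x) = 2.19 × 10^-6
Here C₀/Kb ≈ 13.1, so the small-x approximation fails. Use the quadratic:
x = (−Kb + √(Kb² + 4·Kb·C₀))/2 = 6.91 × 10^-6 M
pOH = −log(6.91 × 10^-6) = 5.16; pH = 14.00 − 5.16 = 8.84

pH = 8.84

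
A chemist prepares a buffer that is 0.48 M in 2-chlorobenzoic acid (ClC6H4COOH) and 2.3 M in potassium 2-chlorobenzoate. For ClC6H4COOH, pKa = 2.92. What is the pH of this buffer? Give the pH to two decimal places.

pH = pKa + log([A⁻]/[HA]) = 2.92 + log(2.3/0.48)
pH = 2.92 + (+0.680) = 3.60

pH = 3.60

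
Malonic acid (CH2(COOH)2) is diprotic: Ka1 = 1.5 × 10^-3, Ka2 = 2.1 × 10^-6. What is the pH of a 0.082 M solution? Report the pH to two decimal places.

Ka1 ≫ Ka2, so treat the first dissociation as the only significant source of H+.
Ka1 = x²/(0.082 − x) = 1.5 × 10^-3
Solving the quadratic: x = (−Ka1 + √(Ka1² + 4·Ka1·C₀))/2 = 1.04 × 10^-2 M
pH = −log(1.04 × 10^-2) = 1.98

pH = 1.98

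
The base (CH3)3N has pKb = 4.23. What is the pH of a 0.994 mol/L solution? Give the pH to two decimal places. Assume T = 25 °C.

pH = 11.88

(CH3)3N + H2O ⇌ (CH3)3NH+ + OH-
Kb = 10^(−4.23) = 5.89 × 10^-5
Kb = [OH-]²/(0.994 − [OH-]) = 5.89 × 10^-5
Since Kb ≪ C₀, [OH-] ≈ √(Kb·C₀) = 7.65 × 10^-3 M.
Check: 0.77% ionized — well under 5%, approximation valid.
pOH = −log(7.65 × 10^-3) = 2.12; pH = 14.00 − 2.12 = 11.88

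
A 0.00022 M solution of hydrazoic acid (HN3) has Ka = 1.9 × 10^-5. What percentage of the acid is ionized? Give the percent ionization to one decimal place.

25.4%

HN3 ⇌ N3- + H+; let x = [H+] at equilibrium.
Ka = x²/(C₀ − x); solving the quadratic gives x = 5.58 × 10^-5 M.
Fraction ionized = 5.58 × 10^-5 / 0.00022 = 0.2536 → 25.4%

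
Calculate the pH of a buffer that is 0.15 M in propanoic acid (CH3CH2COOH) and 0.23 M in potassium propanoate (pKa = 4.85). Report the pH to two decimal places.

pH = 5.04

Using pH = pKa + log([base]/[acid]) with [base]/[acid] = 0.23/0.15:
pH = 4.85 + (+0.186) = 5.04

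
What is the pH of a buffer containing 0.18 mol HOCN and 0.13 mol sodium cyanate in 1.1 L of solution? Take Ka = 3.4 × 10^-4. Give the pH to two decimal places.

pH = 3.33

pKa = −log(3.4 × 10^-4) = 3.469
Henderson–Hasselbalch: pH = pKa + log([OCN-]/[HOCN]) = 3.469 + log(0.13/0.18)
pH = 3.469 + (-0.141) = 3.33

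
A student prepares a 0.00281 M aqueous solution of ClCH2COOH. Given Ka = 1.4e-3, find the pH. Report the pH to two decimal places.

pH = 2.85

ClCH2COOH ⇌ ClCH2COO- + H+
Let x = [H+] at equilibrium. Ka = x²/(0.00281 − x).
x is not negligible relative to C₀; solve x² + 0.0014·x − 3.93e-06 = 0.
x = [−0.0014 + √(0.0014² + 1.57e-05)]/2 = 1.40 × 10^-3 M
pH = −log[H+] = −log(1.40 × 10^-3) = 2.85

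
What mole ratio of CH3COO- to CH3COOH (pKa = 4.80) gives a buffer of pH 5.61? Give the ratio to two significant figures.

ratio = 6.5

pH = pKa + log(r) ⇒ log(r) = 5.61 − 4.80 = +0.81
r = [CH3COO-]/[CH3COOH] = 10^(+0.81) = 6.46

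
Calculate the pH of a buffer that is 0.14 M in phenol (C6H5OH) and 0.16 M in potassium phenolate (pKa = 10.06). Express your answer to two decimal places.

pH = pKa + log([A⁻]/[HA]) = 10.06 + log(0.16/0.14)
pH = 10.06 + (+0.058) = 10.12

pH = 10.12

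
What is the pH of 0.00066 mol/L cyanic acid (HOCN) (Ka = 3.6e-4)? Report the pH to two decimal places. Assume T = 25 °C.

pH = 3.47

HOCN ⇌ OCN- + H+
Let x = [H+] at equilibrium. Ka = x²/(0.00066 − x).
The 5% rule fails; solving x² + Ka·x − Ka·C₀ = 0 exactly:
x = [−0.00036 + √(0.00036² + 9.5e-07)]/2 = 3.40 × 10^-4 M
pH = −log[H+] = −log(3.40 × 10^-4) = 3.47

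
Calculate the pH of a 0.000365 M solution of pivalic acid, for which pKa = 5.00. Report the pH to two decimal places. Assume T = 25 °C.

(CH3)3CCOOH ⇌ (CH3)3CCOO- + H+
Ka = 10^(−5.00) = 1.00 × 10^-5
From the ICE table, Ka = [H+]²/(0.000365 − [H+]) = 1.00 × 10^-5.
[H+] is not negligible relative to C₀; solve [H+]² + 1e-05·[H+] − 3.65e-09 = 0.
[H+] = [−1e-05 + √(1e-05² + 1.46e-08)]/2 = 5.56 × 10^-5 M
pH = −log(5.56 × 10^-5) = 4.25

pH = 4.25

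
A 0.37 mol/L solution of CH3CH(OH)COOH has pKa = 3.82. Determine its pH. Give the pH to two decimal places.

pH = 2.13

CH3CH(OH)COOH ⇌ CH3CH(OH)COO- + H+
Ka = 10^(−3.82) = 1.51 × 10^-4
Let x = [H+] at equilibrium. Ka = x²/(0.37 − x).
Since Ka ≪ C₀, x ≈ √(Ka·C₀) = 7.47 × 10^-3 M.
(x/C₀ = 2% < 5%, so the approximation holds.)
pH = −log[H+] = −log(7.47 × 10^-3) = 2.13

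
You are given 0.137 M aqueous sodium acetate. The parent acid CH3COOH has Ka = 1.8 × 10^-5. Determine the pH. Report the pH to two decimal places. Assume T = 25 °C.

CH3COO- is the conjugate base of the weak acid CH3COOH.
Kb = Kw/Ka = 1.0×10^-14 / 1.8 × 10^-5 = 5.56 × 10^-10
From the ICE table, Kb = [OH-]²/(0.137 − [OH-]) = 5.56 × 10^-10.
Since Kb ≪ C₀, [OH-] ≈ √(Kb·C₀) = 8.73 × 10^-6 M.
pOH = 5.06, so pH = 14.00 − pOH = 8.94

pH = 8.94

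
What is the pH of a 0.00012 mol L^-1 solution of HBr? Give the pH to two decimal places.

HBr is a strong acid and dissociates completely, so [H+] = 0.00012 M.
pH = -log(0.00012) = 3.92

pH = 3.92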